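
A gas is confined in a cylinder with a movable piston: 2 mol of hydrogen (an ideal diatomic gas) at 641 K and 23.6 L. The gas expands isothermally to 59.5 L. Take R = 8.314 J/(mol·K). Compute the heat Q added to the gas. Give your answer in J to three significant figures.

Q ≈ 9860 J

Isothermal ⇒ ΔU = 0, so Q = W = nRT ln(V₂/V₁).
Q = (2)(8.314)(641) ln(59.5/23.6) = 10659 × 0.9247 = 9856 J.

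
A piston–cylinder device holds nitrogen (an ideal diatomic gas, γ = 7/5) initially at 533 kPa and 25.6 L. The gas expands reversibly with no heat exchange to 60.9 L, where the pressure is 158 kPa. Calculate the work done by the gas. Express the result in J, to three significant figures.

Adiabatic: W = (P₁V₁ − P₂V₂)/(γ − 1) with γ = 7/5.
P₁V₁ = 13645 J, P₂V₂ = 9622 J.
W = (13645 − 9622) / 0.4 = 10057 J.

W ≈ 10100 J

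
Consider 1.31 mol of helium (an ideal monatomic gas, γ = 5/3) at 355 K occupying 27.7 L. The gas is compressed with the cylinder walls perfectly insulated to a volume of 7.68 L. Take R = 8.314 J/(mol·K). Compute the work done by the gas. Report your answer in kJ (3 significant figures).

Adiabatic: TV^(γ−1) = const with γ = 5/3.
T₂ = T₁ (V₁/V₂)^(γ−1) = 355 × (27.7/7.68)^0.667 = 355 × 2.352 = 834.9 K.
W_by = nCᵥ(T₁ − T₂) = (1.31)(12.47)(355 − 834.9) = -7840 J.

W ≈ -7.84 kJ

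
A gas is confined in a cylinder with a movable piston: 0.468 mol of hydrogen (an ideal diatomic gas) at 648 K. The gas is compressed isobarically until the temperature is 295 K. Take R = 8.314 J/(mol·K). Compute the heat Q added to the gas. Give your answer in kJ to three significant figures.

Q ≈ -4.81 kJ

Isobaric: W = nRΔT = (0.468)(8.314)(-353) = -1374 J.
ΔU = nCᵥΔT with Cᵥ = 5R/2: ΔU = (0.468)(20.79)(-353) = -3434 J.
Q = ΔU + W = -3434 − 1374 = -4807 J.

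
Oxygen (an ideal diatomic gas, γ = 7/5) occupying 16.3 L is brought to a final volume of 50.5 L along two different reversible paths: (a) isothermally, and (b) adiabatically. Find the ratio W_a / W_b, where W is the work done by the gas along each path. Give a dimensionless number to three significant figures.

W_a / W_b ≈ 1.24

Path (a) isothermal: W = P₁V₁ ln(V₂/V₁) → W_a/(P₁V₁) = 1.131.
Path (b) adiabatic: W = P₁V₁(1 − (V₁/V₂)^(γ−1))/(γ−1) → W_b/(P₁V₁) = 0.9096.
W_a / W_b = 1.131 / 0.9096 = 1.243.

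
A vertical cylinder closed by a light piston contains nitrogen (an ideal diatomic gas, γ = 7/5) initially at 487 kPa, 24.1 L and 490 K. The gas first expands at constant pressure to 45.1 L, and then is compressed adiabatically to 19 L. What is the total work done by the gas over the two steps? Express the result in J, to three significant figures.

Step 1 (isobaric): W = PΔV = (487 kPa)(45.1 − 24.1 L) = 10227 J.
After step 1: P = 487 kPa, V = 45.1 L, T = 917 K.
Step 2 (adiabatic): W = (P₁V₁ − P₂V₂)/(γ−1) = (21964 − 31037)/0.4 = -22682 J.
W_total = 10227 − 22682 = -12455 J.

W_total ≈ -12500 J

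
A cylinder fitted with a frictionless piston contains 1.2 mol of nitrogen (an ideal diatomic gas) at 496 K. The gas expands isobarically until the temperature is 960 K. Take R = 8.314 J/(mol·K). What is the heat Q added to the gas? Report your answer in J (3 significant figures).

Isobaric: W = nRΔT = (1.2)(8.314)(464) = 4629 J.
ΔU = nCᵥΔT with Cᵥ = 5R/2: ΔU = (1.2)(20.79)(464) = 11573 J.
Q = ΔU + W = 11573 + 4629 = 16202 J.

Q ≈ 16200 J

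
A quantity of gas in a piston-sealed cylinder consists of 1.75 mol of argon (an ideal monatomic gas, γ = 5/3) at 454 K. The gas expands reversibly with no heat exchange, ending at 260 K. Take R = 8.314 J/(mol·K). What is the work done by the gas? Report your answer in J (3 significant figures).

W ≈ 4230 J

Adiabatic ⇒ Q = 0, so W_by = −ΔU = nCᵥ(T₁ − T₂).
Cᵥ = 3R/2 = 12.47 J/(mol·K).
W = (1.75)(12.47)(454 − 260) = 4234 J.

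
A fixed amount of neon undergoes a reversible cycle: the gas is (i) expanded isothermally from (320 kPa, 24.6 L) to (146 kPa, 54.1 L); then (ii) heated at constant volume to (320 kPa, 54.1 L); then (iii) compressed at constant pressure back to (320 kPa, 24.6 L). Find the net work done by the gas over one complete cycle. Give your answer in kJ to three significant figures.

Leg (i): W = PᵢVᵢ ln(V_f/Vᵢ) = (7872) ln(54.1/24.6) = 6204 J.
Leg (ii): W = 0.
Leg (iii): W = PΔV = (320)(24.6 − 54.1) = -9440 J.
W_net = 6204 − 9440 = -3236 J.

W_net ≈ -3.24 kJ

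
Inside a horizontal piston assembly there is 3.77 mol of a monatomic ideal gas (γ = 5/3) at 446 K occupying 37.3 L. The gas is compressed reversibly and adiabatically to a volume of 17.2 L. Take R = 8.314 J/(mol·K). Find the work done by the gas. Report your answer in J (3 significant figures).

Adiabatic: TV^(γ−1) = const with γ = 5/3.
T₂ = T₁ (V₁/V₂)^(γ−1) = 446 × (37.3/17.2)^0.667 = 446 × 1.675 = 747.2 K.
W_by = nCᵥ(T₁ − T₂) = (3.77)(12.47)(446 − 747.2) = -14163 J.

W ≈ -14200 J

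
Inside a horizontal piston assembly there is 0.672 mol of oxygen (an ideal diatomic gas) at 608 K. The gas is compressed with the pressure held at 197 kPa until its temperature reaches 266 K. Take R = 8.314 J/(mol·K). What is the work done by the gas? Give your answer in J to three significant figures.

W ≈ -1910 J

Isobaric: W = P ΔV = nR ΔT.
W = (0.672)(8.314)(266 − 608) = -1911 J.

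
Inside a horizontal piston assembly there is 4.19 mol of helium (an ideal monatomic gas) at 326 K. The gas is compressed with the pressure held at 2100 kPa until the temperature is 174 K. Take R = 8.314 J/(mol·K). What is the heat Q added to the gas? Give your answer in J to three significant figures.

Isobaric: W = nRΔT = (4.19)(8.314)(-152) = -5295 J.
ΔU = nCᵥΔT with Cᵥ = 3R/2: ΔU = (4.19)(12.47)(-152) = -7943 J.
Q = ΔU + W = -7943 − 5295 = -13238 J.

Q ≈ -13200 J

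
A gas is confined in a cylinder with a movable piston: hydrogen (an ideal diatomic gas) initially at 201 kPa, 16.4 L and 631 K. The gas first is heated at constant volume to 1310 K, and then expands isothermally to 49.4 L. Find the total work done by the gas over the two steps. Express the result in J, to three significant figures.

W_total ≈ 7550 J

Step 1 (isochoric): W = 0 (constant volume).
After step 1: P = 417.3 kPa (V unchanged).
Step 2 (isothermal): W = P₁V₁ ln(V₂/V₁) = (6844) ln(49.4/16.4) = 7546 J.
W_total = 0 + 7546 = 7546 J.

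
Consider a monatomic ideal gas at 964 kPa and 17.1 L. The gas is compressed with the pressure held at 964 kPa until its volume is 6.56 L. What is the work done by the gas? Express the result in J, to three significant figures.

W ≈ -10200 J

Isobaric: W = P ΔV.
W = (964 kPa)(6.56 − 17.1 L) = (964)(-10.54) = -10161 J.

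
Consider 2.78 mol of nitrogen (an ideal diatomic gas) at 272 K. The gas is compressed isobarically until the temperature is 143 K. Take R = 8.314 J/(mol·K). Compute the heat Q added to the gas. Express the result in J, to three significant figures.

Isobaric: W = nRΔT = (2.78)(8.314)(-129) = -2982 J.
ΔU = nCᵥΔT with Cᵥ = 5R/2: ΔU = (2.78)(20.79)(-129) = -7454 J.
Q = ΔU + W = -7454 − 2982 = -10435 J.

Q ≈ -10400 J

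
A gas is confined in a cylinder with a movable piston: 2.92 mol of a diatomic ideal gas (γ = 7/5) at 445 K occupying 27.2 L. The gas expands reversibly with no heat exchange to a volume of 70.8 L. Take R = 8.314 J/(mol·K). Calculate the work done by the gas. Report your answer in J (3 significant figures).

Adiabatic: TV^(γ−1) = const with γ = 7/5.
T₂ = T₁ (V₁/V₂)^(γ−1) = 445 × (27.2/70.8)^0.4 = 445 × 0.682 = 303.5 K.
W_by = nCᵥ(T₁ − T₂) = (2.92)(20.79)(445 − 303.5) = 8587 J.

W ≈ 8590 J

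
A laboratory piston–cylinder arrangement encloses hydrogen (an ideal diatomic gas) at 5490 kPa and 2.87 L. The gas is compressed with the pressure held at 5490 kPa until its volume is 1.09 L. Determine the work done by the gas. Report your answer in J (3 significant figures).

Isobaric: W = P ΔV.
W = (5490 kPa)(1.09 − 2.87 L) = (5490)(-1.78) = -9772 J.

W ≈ -9770 J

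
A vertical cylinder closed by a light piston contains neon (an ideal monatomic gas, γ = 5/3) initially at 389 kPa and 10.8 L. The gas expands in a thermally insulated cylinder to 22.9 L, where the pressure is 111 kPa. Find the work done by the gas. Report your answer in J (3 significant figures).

W ≈ 2490 J

Adiabatic: W = (P₁V₁ − P₂V₂)/(γ − 1) with γ = 5/3.
P₁V₁ = 4201 J, P₂V₂ = 2542 J.
W = (4201 − 2542) / 0.6667 = 2489 J.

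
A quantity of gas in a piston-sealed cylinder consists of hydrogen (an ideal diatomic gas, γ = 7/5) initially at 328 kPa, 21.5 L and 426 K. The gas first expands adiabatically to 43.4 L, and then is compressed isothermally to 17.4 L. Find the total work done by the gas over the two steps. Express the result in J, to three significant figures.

W_total ≈ -548 J

Step 1 (adiabatic): W = (P₁V₁ − P₂V₂)/(γ−1) = (7052 − 5325)/0.4 = 4318 J.
After step 1: P = 122.7 kPa, V = 43.4 L, T = 321.7 K.
Step 2 (isothermal): W = P₁V₁ ln(V₂/V₁) = (5325) ln(17.4/43.4) = -4867 J.
W_total = 4318 − 4867 = -548.3 J.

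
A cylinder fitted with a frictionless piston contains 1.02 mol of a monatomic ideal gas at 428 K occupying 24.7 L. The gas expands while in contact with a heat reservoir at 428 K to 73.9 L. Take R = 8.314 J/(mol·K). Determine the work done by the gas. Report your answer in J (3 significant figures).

W ≈ 3980 J

Isothermal: W = nRT ln(V₂/V₁).
W = (1.02)(8.314)(428) × ln(73.9/24.7)
  = 3630 × 1.096
W_by_gas = 3978 J.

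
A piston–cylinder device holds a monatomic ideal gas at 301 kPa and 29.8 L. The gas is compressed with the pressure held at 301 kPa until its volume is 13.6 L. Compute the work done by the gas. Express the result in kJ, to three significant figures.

Isobaric: W = P ΔV.
W = (301 kPa)(13.6 − 29.8 L) = (301)(-16.2) = -4876 J.

W ≈ -4.88 kJ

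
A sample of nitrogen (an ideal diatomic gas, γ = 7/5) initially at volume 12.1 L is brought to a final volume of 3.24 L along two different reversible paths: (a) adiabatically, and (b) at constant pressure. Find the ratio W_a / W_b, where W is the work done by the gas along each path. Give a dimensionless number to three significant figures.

W_a / W_b ≈ 2.37

Path (a) adiabatic: W = P₁V₁(1 − (V₁/V₂)^(γ−1))/(γ−1) → W_a/(P₁V₁) = -1.735.
Path (b) isobaric: W = P₁(V₂ − V₁) → W_b/(P₁V₁) = -0.7322.
W_a / W_b = -1.735 / -0.7322 = 2.369.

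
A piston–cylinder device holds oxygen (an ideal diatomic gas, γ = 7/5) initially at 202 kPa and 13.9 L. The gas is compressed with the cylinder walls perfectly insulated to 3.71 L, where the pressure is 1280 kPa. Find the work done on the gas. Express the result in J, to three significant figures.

W ≈ 4850 J

Adiabatic: W = (P₁V₁ − P₂V₂)/(γ − 1) with γ = 7/5.
P₁V₁ = 2808 J, P₂V₂ = 4749 J.
W = (2808 − 4749) / 0.4 = -4853 J.
Work on gas = −W_by = 4853 J.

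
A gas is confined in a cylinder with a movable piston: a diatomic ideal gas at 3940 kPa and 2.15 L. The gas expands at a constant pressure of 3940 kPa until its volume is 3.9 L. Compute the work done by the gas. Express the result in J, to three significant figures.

W ≈ 6900 J

Isobaric: W = P ΔV.
W = (3940 kPa)(3.9 − 2.15 L) = (3940)(1.75) = 6895 J.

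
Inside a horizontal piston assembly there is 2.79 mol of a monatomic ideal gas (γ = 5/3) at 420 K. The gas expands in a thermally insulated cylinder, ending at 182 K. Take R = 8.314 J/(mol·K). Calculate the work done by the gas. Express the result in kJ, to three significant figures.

W ≈ 8.28 kJ

Adiabatic ⇒ Q = 0, so W_by = −ΔU = nCᵥ(T₁ − T₂).
Cᵥ = 3R/2 = 12.47 J/(mol·K).
W = (2.79)(12.47)(420 − 182) = 8281 J.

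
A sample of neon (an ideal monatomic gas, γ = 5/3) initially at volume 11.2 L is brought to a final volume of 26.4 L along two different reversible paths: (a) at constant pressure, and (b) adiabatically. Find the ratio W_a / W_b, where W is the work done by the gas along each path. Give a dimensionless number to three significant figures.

W_a / W_b ≈ 2.08

Path (a) isobaric: W = P₁(V₂ − V₁) → W_a/(P₁V₁) = 1.357.
Path (b) adiabatic: W = P₁V₁(1 − (V₁/V₂)^(γ−1))/(γ−1) → W_b/(P₁V₁) = 0.6531.
W_a / W_b = 1.357 / 0.6531 = 2.078.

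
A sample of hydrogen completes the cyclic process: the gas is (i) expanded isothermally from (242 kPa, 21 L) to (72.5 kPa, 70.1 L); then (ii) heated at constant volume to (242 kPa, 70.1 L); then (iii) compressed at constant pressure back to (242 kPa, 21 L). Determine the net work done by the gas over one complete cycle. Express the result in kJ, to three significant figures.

Leg (i): W = PᵢVᵢ ln(V_f/Vᵢ) = (5082) ln(70.1/21) = 6126 J.
Leg (ii): W = 0.
Leg (iii): W = PΔV = (242)(21 − 70.1) = -11882 J.
W_net = 6126 − 11882 = -5756 J.

W_net ≈ -5.76 kJ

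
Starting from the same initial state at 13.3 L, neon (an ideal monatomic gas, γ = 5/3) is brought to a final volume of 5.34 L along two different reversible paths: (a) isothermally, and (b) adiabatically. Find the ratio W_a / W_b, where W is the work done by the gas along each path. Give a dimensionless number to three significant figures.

Path (a) isothermal: W = P₁V₁ ln(V₂/V₁) → W_a/(P₁V₁) = -0.9125.
Path (b) adiabatic: W = P₁V₁(1 − (V₁/V₂)^(γ−1))/(γ−1) → W_b/(P₁V₁) = -1.256.
W_a / W_b = -0.9125 / -1.256 = 0.7265.

W_a / W_b ≈ 0.726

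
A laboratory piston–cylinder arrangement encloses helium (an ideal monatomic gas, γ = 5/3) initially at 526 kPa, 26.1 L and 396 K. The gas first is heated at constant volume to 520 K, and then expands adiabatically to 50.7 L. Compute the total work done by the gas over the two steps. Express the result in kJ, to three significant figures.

W_total ≈ 9.67 kJ

Step 1 (isochoric): W = 0 (constant volume).
After step 1: P = 690.7 kPa (V unchanged).
Step 2 (adiabatic): W = (P₁V₁ − P₂V₂)/(γ−1) = (18027 − 11579)/0.667 = 9672 J.
W_total = 0 + 9672 = 9672 J.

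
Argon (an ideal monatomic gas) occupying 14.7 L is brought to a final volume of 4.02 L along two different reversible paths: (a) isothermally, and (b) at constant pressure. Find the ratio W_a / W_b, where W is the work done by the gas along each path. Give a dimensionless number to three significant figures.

Path (a) isothermal: W = P₁V₁ ln(V₂/V₁) → W_a/(P₁V₁) = -1.297.
Path (b) isobaric: W = P₁(V₂ − V₁) → W_b/(P₁V₁) = -0.7265.
W_a / W_b = -1.297 / -0.7265 = 1.785.

W_a / W_b ≈ 1.78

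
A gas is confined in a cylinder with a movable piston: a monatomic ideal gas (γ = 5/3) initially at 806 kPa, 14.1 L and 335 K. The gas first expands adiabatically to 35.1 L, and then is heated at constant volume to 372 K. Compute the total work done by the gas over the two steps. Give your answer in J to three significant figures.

Step 1 (adiabatic): W = (P₁V₁ − P₂V₂)/(γ−1) = (11365 − 6187)/0.667 = 7766 J.
Step 2 (isochoric): W = 0 (constant volume).
W_total = 7766 + 0 = 7766 J.

W_total ≈ 7770 J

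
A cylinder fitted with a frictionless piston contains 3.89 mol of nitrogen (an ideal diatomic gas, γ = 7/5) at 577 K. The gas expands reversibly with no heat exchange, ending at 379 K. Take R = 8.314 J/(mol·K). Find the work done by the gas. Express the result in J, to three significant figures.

W ≈ 16000 J

Adiabatic ⇒ Q = 0, so W_by = −ΔU = nCᵥ(T₁ − T₂).
Cᵥ = 5R/2 = 20.79 J/(mol·K).
W = (3.89)(20.79)(577 − 379) = 16009 J.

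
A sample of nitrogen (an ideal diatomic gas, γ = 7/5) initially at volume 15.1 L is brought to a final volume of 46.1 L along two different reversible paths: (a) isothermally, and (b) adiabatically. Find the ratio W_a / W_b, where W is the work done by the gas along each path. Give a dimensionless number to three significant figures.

W_a / W_b ≈ 1.24

Path (a) isothermal: W = P₁V₁ ln(V₂/V₁) → W_a/(P₁V₁) = 1.116.
Path (b) adiabatic: W = P₁V₁(1 − (V₁/V₂)^(γ−1))/(γ−1) → W_b/(P₁V₁) = 0.9003.
W_a / W_b = 1.116 / 0.9003 = 1.24.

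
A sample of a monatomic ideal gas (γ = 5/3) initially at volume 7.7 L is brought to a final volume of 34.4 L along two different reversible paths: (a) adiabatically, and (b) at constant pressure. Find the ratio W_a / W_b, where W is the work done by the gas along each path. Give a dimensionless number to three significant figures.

Path (a) adiabatic: W = P₁V₁(1 − (V₁/V₂)^(γ−1))/(γ−1) → W_a/(P₁V₁) = 0.947.
Path (b) isobaric: W = P₁(V₂ − V₁) → W_b/(P₁V₁) = 3.468.
W_a / W_b = 0.947 / 3.468 = 0.2731.

W_a / W_b ≈ 0.273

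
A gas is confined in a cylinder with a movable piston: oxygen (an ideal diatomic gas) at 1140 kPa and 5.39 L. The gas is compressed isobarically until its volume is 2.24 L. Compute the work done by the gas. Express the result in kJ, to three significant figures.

W ≈ -3.59 kJ

Isobaric: W = P ΔV.
W = (1140 kPa)(2.24 − 5.39 L) = (1140)(-3.15) = -3591 J.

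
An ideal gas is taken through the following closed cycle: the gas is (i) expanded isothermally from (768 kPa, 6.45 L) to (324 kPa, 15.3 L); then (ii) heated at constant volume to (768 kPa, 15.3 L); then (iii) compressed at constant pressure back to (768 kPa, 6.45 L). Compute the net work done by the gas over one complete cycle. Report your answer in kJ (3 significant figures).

W_net ≈ -2.52 kJ

Leg (i): W = PᵢVᵢ ln(V_f/Vᵢ) = (4954) ln(15.3/6.45) = 4279 J.
Leg (ii): W = 0.
Leg (iii): W = PΔV = (768)(6.45 − 15.3) = -6797 J.
W_net = 4279 − 6797 = -2518 J.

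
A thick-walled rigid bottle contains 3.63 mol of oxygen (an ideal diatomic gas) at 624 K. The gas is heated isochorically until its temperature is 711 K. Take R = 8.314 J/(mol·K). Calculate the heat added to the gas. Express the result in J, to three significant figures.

Constant volume ⇒ W = 0, so Q = ΔU = nCᵥΔT with Cᵥ = 5R/2 = 20.79 J/(mol·K).
ΔU = (3.63)(20.79)(711 − 624) = 6564 J.

Q ≈ 6560 J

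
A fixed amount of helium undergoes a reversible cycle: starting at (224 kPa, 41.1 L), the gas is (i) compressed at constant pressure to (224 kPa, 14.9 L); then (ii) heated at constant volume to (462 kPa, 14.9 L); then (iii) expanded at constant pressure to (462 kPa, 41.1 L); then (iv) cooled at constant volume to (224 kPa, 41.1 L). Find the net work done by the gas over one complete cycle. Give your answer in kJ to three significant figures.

W_net ≈ 6.24 kJ

Constant-volume legs do no work.
W(i) = (224)(14.9 − 41.1) = -5869 J; W(iii) = (462)(41.1 − 14.9) = 12104 J.
W_net = -5869 + 12104 = 6236 J (the clockwise enclosed area).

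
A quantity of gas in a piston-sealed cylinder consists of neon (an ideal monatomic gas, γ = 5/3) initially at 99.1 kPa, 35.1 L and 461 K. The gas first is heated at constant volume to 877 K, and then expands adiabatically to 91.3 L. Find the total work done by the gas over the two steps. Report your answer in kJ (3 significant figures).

Step 1 (isochoric): W = 0 (constant volume).
After step 1: P = 188.5 kPa (V unchanged).
Step 2 (adiabatic): W = (P₁V₁ − P₂V₂)/(γ−1) = (6617 − 3499)/0.667 = 4678 J.
W_total = 0 + 4678 = 4678 J.

W_total ≈ 4.68 kJ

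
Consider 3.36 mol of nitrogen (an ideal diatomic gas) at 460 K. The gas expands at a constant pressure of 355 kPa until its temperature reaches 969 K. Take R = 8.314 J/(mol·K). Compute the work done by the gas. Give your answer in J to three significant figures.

W ≈ 14200 J

Isobaric: W = P ΔV = nR ΔT.
W = (3.36)(8.314)(969 − 460) = 14219 J.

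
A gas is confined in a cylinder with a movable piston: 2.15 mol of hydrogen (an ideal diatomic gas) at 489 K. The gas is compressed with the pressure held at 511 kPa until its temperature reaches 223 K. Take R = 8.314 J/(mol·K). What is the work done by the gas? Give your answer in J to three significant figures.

Isobaric: W = P ΔV = nR ΔT.
W = (2.15)(8.314)(223 − 489) = -4755 J.

W ≈ -4750 J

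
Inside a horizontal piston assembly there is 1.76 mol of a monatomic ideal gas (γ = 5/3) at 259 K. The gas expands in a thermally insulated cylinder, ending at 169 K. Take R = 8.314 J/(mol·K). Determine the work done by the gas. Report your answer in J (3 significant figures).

Adiabatic ⇒ Q = 0, so W_by = −ΔU = nCᵥ(T₁ − T₂).
Cᵥ = 3R/2 = 12.47 J/(mol·K).
W = (1.76)(12.47)(259 − 169) = 1975 J.

W ≈ 1980 J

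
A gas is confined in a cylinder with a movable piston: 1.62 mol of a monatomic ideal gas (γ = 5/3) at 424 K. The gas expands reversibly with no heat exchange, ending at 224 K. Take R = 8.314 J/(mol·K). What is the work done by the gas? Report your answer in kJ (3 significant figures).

W ≈ 4.04 kJ

Adiabatic ⇒ Q = 0, so W_by = −ΔU = nCᵥ(T₁ − T₂).
Cᵥ = 3R/2 = 12.47 J/(mol·K).
W = (1.62)(12.47)(424 − 224) = 4041 J.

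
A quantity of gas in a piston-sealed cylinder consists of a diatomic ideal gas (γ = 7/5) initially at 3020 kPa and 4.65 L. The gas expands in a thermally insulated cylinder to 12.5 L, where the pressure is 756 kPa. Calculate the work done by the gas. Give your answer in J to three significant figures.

W ≈ 11500 J

Adiabatic: W = (P₁V₁ − P₂V₂)/(γ − 1) with γ = 7/5.
P₁V₁ = 14043 J, P₂V₂ = 9450 J.
W = (14043 − 9450) / 0.4 = 11483 J.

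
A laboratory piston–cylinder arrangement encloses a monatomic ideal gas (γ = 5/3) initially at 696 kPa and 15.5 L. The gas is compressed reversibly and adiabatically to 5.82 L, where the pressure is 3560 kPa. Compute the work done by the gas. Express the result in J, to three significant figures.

Adiabatic: W = (P₁V₁ − P₂V₂)/(γ − 1) with γ = 5/3.
P₁V₁ = 10788 J, P₂V₂ = 20719 J.
W = (10788 − 20719) / 0.6667 = -14897 J.

W ≈ -14900 J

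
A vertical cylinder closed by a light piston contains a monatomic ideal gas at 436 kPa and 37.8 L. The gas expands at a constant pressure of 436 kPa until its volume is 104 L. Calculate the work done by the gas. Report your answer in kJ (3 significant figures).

W ≈ 28.9 kJ

Isobaric: W = P ΔV.
W = (436 kPa)(104 − 37.8 L) = (436)(66.2) = 28863 J.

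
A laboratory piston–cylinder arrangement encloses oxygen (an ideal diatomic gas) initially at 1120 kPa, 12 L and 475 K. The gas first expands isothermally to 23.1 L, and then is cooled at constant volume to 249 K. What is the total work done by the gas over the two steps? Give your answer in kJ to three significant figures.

W_total ≈ 8.80 kJ

Step 1 (isothermal): W = P₁V₁ ln(V₂/V₁) = (13440) ln(23.1/12) = 8802 J.
Step 2 (isochoric): W = 0 (constant volume).
W_total = 8802 + 0 = 8802 J.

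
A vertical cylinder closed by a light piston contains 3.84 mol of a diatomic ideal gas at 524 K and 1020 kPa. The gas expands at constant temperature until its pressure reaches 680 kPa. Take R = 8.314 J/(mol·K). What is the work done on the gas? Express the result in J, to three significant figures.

W ≈ -6780 J

Isothermal process: W = nRT ln(V₂/V₁) = nRT ln(P₁/P₂).
W = (3.84)(8.314)(524) × ln(1020/680)
  = 16729 × ln(1.5) = 16729 × 0.4055
W_by_gas = 6783 J; work on gas = −W_by = -6783 J.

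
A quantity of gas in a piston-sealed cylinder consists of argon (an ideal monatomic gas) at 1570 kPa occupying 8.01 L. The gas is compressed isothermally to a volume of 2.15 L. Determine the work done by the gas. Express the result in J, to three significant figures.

W ≈ -16500 J

Isothermal: W = nRT ln(V₂/V₁) = P₁V₁ ln(V₂/V₁).
P₁V₁ = (1570 kPa)(8.01 L) = 12576 J.
W = 12576 × ln(2.15/8.01) = 12576 × -1.315
W_by_gas = -16540 J.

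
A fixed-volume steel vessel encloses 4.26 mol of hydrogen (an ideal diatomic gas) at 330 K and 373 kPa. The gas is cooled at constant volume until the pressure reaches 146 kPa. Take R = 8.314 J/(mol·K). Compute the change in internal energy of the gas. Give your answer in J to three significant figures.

Constant volume ⇒ W = 0, so Q = ΔU = nCᵥΔT with Cᵥ = 5R/2 = 20.79 J/(mol·K).
At constant V, T₂/T₁ = P₂/P₁ ⇒ ΔT = T₁(P₂/P₁ − 1) = 330·(146/373 − 1) = -200.8 K.
ΔU = (4.26)(20.79)(-200.8) = -17782 J.

ΔU ≈ -17800 J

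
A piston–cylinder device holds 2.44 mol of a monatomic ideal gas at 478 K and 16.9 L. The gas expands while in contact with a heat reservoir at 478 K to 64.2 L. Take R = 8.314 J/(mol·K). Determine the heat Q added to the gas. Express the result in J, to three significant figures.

Q ≈ 12900 J

Isothermal ⇒ ΔU = 0, so Q = W = nRT ln(V₂/V₁).
Q = (2.44)(8.314)(478) ln(64.2/16.9) = 9697 × 1.335 = 12942 J.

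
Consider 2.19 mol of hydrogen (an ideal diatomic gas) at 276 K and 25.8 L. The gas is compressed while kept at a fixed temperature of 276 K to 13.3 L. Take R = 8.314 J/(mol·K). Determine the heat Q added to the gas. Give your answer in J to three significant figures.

Isothermal ⇒ ΔU = 0, so Q = W = nRT ln(V₂/V₁).
Q = (2.19)(8.314)(276) ln(13.3/25.8) = 5025 × -0.6626 = -3330 J.

Q ≈ -3330 J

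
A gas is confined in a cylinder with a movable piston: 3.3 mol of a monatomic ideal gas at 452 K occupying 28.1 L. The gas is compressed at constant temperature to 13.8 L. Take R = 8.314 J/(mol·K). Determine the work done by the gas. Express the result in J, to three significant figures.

Isothermal: W = nRT ln(V₂/V₁).
W = (3.3)(8.314)(452) × ln(13.8/28.1)
  = 12401 × -0.7111
W_by_gas = -8818 J.

W ≈ -8820 J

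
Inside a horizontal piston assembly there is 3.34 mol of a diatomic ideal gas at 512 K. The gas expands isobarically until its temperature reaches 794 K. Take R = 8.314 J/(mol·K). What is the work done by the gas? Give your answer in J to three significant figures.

W ≈ 7830 J

Isobaric: W = P ΔV = nR ΔT.
W = (3.34)(8.314)(794 − 512) = 7831 J.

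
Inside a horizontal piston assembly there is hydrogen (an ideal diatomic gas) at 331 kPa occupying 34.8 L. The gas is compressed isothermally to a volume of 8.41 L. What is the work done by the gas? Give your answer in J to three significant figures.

W ≈ -16400 J

Isothermal: W = nRT ln(V₂/V₁) = P₁V₁ ln(V₂/V₁).
P₁V₁ = (331 kPa)(34.8 L) = 11519 J.
W = 11519 × ln(8.41/34.8) = 11519 × -1.42
W_by_gas = -16359 J.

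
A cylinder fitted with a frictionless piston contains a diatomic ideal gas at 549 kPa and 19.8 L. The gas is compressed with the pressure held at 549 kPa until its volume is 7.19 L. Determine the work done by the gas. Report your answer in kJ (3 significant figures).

Isobaric: W = P ΔV.
W = (549 kPa)(7.19 − 19.8 L) = (549)(-12.61) = -6923 J.

W ≈ -6.92 kJ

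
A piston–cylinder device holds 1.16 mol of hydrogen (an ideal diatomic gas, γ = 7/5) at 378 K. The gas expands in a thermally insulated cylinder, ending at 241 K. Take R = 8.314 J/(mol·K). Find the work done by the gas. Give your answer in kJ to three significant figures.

Adiabatic ⇒ Q = 0, so W_by = −ΔU = nCᵥ(T₁ − T₂).
Cᵥ = 5R/2 = 20.79 J/(mol·K).
W = (1.16)(20.79)(378 − 241) = 3303 J.

W ≈ 3.30 kJ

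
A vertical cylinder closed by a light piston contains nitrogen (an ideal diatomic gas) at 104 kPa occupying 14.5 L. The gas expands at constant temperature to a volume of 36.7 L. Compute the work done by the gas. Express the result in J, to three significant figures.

W ≈ 1400 J

Isothermal: W = nRT ln(V₂/V₁) = P₁V₁ ln(V₂/V₁).
P₁V₁ = (104 kPa)(14.5 L) = 1508 J.
W = 1508 × ln(36.7/14.5) = 1508 × 0.9286
W_by_gas = 1400 J.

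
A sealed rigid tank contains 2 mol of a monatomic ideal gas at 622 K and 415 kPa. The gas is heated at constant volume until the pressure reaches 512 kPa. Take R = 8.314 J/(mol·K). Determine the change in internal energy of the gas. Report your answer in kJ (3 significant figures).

Constant volume ⇒ W = 0, so Q = ΔU = nCᵥΔT with Cᵥ = 3R/2 = 12.47 J/(mol·K).
At constant V, T₂/T₁ = P₂/P₁ ⇒ ΔT = T₁(P₂/P₁ − 1) = 622·(512/415 − 1) = 145.4 K.
ΔU = (2)(12.47)(145.4) = 3626 J.

ΔU ≈ 3.63 kJ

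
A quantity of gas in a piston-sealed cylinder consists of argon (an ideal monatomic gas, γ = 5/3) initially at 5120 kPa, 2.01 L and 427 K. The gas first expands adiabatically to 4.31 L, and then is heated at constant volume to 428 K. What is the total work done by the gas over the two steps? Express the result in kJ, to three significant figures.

Step 1 (adiabatic): W = (P₁V₁ − P₂V₂)/(γ−1) = (10291 − 6189)/0.667 = 6153 J.
Step 2 (isochoric): W = 0 (constant volume).
W_total = 6153 + 0 = 6153 J.

W_total ≈ 6.15 kJ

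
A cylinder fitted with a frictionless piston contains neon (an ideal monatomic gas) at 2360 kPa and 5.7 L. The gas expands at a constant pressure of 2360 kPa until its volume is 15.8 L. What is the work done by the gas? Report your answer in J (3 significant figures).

Isobaric: W = P ΔV.
W = (2360 kPa)(15.8 − 5.7 L) = (2360)(10.1) = 23836 J.

W ≈ 23800 J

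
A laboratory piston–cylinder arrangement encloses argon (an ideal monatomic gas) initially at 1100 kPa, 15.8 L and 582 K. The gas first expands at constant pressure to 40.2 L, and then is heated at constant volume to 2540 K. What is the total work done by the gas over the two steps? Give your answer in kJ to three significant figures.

Step 1 (isobaric): W = PΔV = (1100 kPa)(40.2 − 15.8 L) = 26840 J.
Step 2 (isochoric): W = 0 (constant volume).
W_total = 26840 + 0 = 26840 J.

W_total ≈ 26.8 kJ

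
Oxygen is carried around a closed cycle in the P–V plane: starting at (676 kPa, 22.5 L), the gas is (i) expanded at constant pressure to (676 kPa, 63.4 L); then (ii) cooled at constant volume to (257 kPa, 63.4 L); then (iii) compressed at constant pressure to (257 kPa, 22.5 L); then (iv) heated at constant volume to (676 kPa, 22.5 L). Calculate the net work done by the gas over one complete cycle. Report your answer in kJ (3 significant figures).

W_net ≈ 17.1 kJ

Constant-volume legs do no work.
W(i) = (676)(63.4 − 22.5) = 27648 J; W(iii) = (257)(22.5 − 63.4) = -10511 J.
W_net = 27648 − 10511 = 17137 J (the clockwise enclosed area).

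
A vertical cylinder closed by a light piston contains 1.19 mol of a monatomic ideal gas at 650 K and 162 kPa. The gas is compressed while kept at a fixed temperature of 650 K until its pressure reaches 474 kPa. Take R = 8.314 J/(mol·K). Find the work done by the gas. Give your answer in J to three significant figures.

Isothermal process: W = nRT ln(V₂/V₁) = nRT ln(P₁/P₂).
W = (1.19)(8.314)(650) × ln(162/474)
  = 6431 × ln(0.3418) = 6431 × -1.074
W_by_gas = -6904 J.

W ≈ -6900 J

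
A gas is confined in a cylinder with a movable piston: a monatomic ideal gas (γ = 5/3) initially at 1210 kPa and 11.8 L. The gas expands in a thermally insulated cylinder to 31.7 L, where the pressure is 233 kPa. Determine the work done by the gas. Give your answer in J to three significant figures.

Adiabatic: W = (P₁V₁ − P₂V₂)/(γ − 1) with γ = 5/3.
P₁V₁ = 14278 J, P₂V₂ = 7386 J.
W = (14278 − 7386) / 0.6667 = 10338 J.

W ≈ 10300 J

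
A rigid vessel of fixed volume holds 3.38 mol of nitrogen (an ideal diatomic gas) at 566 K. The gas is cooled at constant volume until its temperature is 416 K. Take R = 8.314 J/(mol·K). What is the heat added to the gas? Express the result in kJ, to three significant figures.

Constant volume ⇒ W = 0, so Q = ΔU = nCᵥΔT with Cᵥ = 5R/2 = 20.79 J/(mol·K).
ΔU = (3.38)(20.79)(416 − 566) = -10538 J.

Q ≈ -10.5 kJ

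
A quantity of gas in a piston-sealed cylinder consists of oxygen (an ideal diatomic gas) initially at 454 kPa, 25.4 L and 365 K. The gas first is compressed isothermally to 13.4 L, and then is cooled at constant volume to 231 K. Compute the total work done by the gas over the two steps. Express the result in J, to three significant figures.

W_total ≈ -7370 J

Step 1 (isothermal): W = P₁V₁ ln(V₂/V₁) = (11532) ln(13.4/25.4) = -7374 J.
Step 2 (isochoric): W = 0 (constant volume).
W_total = -7374 + 0 = -7374 J.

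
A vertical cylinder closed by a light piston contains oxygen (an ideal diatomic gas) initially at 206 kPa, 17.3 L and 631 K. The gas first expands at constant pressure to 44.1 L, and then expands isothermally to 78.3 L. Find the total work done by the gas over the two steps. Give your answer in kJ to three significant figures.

Step 1 (isobaric): W = PΔV = (206 kPa)(44.1 − 17.3 L) = 5521 J.
After step 1: P = 206 kPa, V = 44.1 L, T = 1609 K.
Step 2 (isothermal): W = P₁V₁ ln(V₂/V₁) = (9085) ln(78.3/44.1) = 5215 J.
W_total = 5521 + 5215 = 10736 J.

W_total ≈ 10.7 kJ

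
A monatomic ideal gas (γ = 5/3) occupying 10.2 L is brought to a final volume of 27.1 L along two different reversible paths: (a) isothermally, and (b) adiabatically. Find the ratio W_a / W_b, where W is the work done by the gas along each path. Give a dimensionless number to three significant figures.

Path (a) isothermal: W = P₁V₁ ln(V₂/V₁) → W_a/(P₁V₁) = 0.9771.
Path (b) adiabatic: W = P₁V₁(1 − (V₁/V₂)^(γ−1))/(γ−1) → W_b/(P₁V₁) = 0.7181.
W_a / W_b = 0.9771 / 0.7181 = 1.361.

W_a / W_b ≈ 1.36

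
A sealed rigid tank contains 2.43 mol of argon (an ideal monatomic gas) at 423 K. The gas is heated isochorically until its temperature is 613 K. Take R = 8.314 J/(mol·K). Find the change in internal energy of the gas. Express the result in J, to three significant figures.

ΔU ≈ 5760 J

Constant volume ⇒ W = 0, so Q = ΔU = nCᵥΔT with Cᵥ = 3R/2 = 12.47 J/(mol·K).
ΔU = (2.43)(12.47)(613 − 423) = 5758 J.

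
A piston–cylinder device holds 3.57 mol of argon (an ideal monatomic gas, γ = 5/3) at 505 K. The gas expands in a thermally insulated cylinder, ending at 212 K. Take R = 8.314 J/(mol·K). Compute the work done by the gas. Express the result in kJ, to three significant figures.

Adiabatic ⇒ Q = 0, so W_by = −ΔU = nCᵥ(T₁ − T₂).
Cᵥ = 3R/2 = 12.47 J/(mol·K).
W = (3.57)(12.47)(505 − 212) = 13045 J.

W ≈ 13.0 kJ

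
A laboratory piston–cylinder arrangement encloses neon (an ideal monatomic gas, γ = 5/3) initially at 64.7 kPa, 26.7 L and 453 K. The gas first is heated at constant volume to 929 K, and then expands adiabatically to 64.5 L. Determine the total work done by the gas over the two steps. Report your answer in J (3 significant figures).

Step 1 (isochoric): W = 0 (constant volume).
After step 1: P = 132.7 kPa (V unchanged).
Step 2 (adiabatic): W = (P₁V₁ − P₂V₂)/(γ−1) = (3543 − 1968)/0.667 = 2362 J.
W_total = 0 + 2362 = 2362 J.

W_total ≈ 2360 J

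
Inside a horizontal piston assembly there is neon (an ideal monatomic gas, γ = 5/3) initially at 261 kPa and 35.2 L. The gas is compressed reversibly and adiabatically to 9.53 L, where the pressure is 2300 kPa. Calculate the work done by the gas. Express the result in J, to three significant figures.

W ≈ -19100 J

Adiabatic: W = (P₁V₁ − P₂V₂)/(γ − 1) with γ = 5/3.
P₁V₁ = 9187 J, P₂V₂ = 21919 J.
W = (9187 − 21919) / 0.6667 = -19098 J.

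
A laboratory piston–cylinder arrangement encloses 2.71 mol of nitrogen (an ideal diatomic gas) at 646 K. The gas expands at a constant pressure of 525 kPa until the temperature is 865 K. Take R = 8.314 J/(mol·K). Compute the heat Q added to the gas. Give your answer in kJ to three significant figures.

Isobaric: W = nRΔT = (2.71)(8.314)(219) = 4934 J.
ΔU = nCᵥΔT with Cᵥ = 5R/2: ΔU = (2.71)(20.79)(219) = 12336 J.
Q = ΔU + W = 12336 + 4934 = 17270 J.

Q ≈ 17.3 kJ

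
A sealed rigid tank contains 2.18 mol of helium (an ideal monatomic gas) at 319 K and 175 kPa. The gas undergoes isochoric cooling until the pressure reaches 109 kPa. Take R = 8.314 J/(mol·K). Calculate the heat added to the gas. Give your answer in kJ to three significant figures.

Constant volume ⇒ W = 0, so Q = ΔU = nCᵥΔT with Cᵥ = 3R/2 = 12.47 J/(mol·K).
At constant V, T₂/T₁ = P₂/P₁ ⇒ ΔT = T₁(P₂/P₁ − 1) = 319·(109/175 − 1) = -120.3 K.
ΔU = (2.18)(12.47)(-120.3) = -3271 J.

Q ≈ -3.27 kJ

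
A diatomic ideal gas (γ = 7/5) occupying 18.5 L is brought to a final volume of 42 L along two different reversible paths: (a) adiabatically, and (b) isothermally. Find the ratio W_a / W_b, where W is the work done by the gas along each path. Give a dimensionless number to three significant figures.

W_a / W_b ≈ 0.853

Path (a) adiabatic: W = P₁V₁(1 − (V₁/V₂)^(γ−1))/(γ−1) → W_a/(P₁V₁) = 0.699.
Path (b) isothermal: W = P₁V₁ ln(V₂/V₁) → W_b/(P₁V₁) = 0.8199.
W_a / W_b = 0.699 / 0.8199 = 0.8526.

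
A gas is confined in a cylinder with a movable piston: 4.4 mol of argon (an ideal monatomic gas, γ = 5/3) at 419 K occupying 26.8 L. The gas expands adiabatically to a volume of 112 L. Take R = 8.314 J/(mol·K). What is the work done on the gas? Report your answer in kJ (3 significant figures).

W ≈ -14.1 kJ

Adiabatic: TV^(γ−1) = const with γ = 5/3.
T₂ = T₁ (V₁/V₂)^(γ−1) = 419 × (26.8/112)^0.667 = 419 × 0.3854 = 161.5 K.
W_by = nCᵥ(T₁ − T₂) = (4.4)(12.47)(419 − 161.5) = 14130 J.
Work on gas = −W_by = -14130 J.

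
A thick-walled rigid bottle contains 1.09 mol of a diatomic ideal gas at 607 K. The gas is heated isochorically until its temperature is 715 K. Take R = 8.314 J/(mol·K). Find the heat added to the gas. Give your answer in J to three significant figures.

Constant volume ⇒ W = 0, so Q = ΔU = nCᵥΔT with Cᵥ = 5R/2 = 20.79 J/(mol·K).
ΔU = (1.09)(20.79)(715 − 607) = 2447 J.

Q ≈ 2450 J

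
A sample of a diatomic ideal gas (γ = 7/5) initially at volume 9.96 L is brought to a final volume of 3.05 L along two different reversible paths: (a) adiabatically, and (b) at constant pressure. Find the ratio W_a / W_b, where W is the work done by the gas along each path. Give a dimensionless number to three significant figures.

W_a / W_b ≈ 2.18

Path (a) adiabatic: W = P₁V₁(1 − (V₁/V₂)^(γ−1))/(γ−1) → W_a/(P₁V₁) = -1.514.
Path (b) isobaric: W = P₁(V₂ − V₁) → W_b/(P₁V₁) = -0.6938.
W_a / W_b = -1.514 / -0.6938 = 2.182.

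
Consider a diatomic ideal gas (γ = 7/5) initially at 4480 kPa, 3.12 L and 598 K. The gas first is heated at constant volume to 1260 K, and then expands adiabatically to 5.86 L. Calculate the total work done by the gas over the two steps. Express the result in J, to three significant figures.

Step 1 (isochoric): W = 0 (constant volume).
After step 1: P = 9439 kPa (V unchanged).
Step 2 (adiabatic): W = (P₁V₁ − P₂V₂)/(γ−1) = (29451 − 22888)/0.4 = 16408 J.
W_total = 0 + 16408 = 16408 J.

W_total ≈ 16400 J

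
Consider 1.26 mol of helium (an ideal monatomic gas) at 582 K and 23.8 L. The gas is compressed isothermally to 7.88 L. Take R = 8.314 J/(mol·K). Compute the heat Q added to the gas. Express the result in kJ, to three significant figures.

Q ≈ -6.74 kJ

Isothermal ⇒ ΔU = 0, so Q = W = nRT ln(V₂/V₁).
Q = (1.26)(8.314)(582) ln(7.88/23.8) = 6097 × -1.105 = -6739 J.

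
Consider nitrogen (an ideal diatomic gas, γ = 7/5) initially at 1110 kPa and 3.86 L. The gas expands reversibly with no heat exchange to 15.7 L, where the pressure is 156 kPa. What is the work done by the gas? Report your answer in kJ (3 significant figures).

W ≈ 4.59 kJ

Adiabatic: W = (P₁V₁ − P₂V₂)/(γ − 1) with γ = 7/5.
P₁V₁ = 4285 J, P₂V₂ = 2449 J.
W = (4285 − 2449) / 0.4 = 4588 J.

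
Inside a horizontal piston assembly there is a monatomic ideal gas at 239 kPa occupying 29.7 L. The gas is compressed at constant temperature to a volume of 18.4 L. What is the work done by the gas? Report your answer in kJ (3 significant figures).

Isothermal: W = nRT ln(V₂/V₁) = P₁V₁ ln(V₂/V₁).
P₁V₁ = (239 kPa)(29.7 L) = 7098 J.
W = 7098 × ln(18.4/29.7) = 7098 × -0.4788
W_by_gas = -3399 J.

W ≈ -3.40 kJ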